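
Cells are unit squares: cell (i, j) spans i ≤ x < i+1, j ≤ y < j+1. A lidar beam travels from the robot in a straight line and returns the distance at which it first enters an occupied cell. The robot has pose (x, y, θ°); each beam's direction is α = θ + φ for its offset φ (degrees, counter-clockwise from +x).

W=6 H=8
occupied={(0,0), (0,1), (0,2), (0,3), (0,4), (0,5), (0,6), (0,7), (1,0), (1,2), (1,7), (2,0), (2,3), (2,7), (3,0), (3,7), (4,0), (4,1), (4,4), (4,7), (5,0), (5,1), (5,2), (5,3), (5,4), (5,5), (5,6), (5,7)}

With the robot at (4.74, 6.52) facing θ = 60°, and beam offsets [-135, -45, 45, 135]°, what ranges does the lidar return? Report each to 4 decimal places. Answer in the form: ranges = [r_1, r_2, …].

ranges = [1.0046, 0.2692, 0.4969, 3.8719]

beam 1: φ=-135°, α=285°
  direction (0.2588, -0.9659); cell (4,6); t to first gridline: x 1.0046, y 0.5383 (then +3.8637 / +1.0353)
    (4,5) via y @ 0.5383
    (5,5) via x @ 1.0046  # hit
  → r_1 = 1.0046
beam 2: φ=-45°, α=15°
  direction (0.9659, 0.2588); cell (4,6); t to first gridline: x 0.2692, y 1.8546 (then +1.0353 / +3.8637)
    (5,6) via x @ 0.2692  # hit
  → r_2 = 0.2692
beam 3: φ=45°, α=105°
  direction (-0.2588, 0.9659); cell (4,6); t to first gridline: x 2.8591, y 0.4969 (then +3.8637 / +1.0353)
    (4,7) via y @ 0.4969  # hit
  → r_3 = 0.4969
beam 4: φ=135°, α=195°
  direction (-0.9659, -0.2588); cell (4,6); t to first gridline: x 0.7661, y 2.0091 (then +1.0353 / +3.8637)
    (3,6) via x @ 0.7661
    (2,6) via x @ 1.8014
    (2,5) via y @ 2.0091
    (1,5) via x @ 2.8367
    (0,5) via x @ 3.8719  # hit
  → r_4 = 3.8719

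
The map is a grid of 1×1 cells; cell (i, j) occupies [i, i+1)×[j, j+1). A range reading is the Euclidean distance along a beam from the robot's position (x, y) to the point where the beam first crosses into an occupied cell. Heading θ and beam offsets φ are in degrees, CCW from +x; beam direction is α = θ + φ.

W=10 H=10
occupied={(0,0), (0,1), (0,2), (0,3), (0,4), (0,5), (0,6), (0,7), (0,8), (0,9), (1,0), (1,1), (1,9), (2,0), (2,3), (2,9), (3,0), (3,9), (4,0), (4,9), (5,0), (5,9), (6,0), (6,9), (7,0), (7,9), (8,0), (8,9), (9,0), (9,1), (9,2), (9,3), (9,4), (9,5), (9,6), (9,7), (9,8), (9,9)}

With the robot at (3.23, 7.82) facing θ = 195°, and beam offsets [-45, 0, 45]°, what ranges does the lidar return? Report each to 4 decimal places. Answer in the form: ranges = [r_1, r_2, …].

ranges = [2.3600, 2.3087, 4.4600]

beam 1: φ=-45°, α=150°
  direction (-0.8660, 0.5000); cell (3,7); t to first gridline: x 0.2656, y 0.3600 (then +1.1547 / +2.0000)
    (2,7) via x @ 0.2656
    (2,8) via y @ 0.3600
    (1,8) via x @ 1.4203
    (1,9) via y @ 2.3600  # hit
  → r_1 = 2.3600
beam 2: φ=0°, α=195°
  direction (-0.9659, -0.2588); cell (3,7); t to first gridline: x 0.2381, y 3.1682 (then +1.0353 / +3.8637)
    (2,7) via x @ 0.2381
    (1,7) via x @ 1.2734
    (0,7) via x @ 2.3087  # hit
  → r_2 = 2.3087
beam 3: φ=45°, α=240°
  direction (-0.5000, -0.8660); cell (3,7); t to first gridline: x 0.4600, y 0.9469 (then +2.0000 / +1.1547)
    (2,7) via x @ 0.4600
    (2,6) via y @ 0.9469
    (2,5) via y @ 2.1016
    (1,5) via x @ 2.4600
    (1,4) via y @ 3.2563
    (1,3) via y @ 4.4110
    (0,3) via x @ 4.4600  # hit
  → r_3 = 4.4600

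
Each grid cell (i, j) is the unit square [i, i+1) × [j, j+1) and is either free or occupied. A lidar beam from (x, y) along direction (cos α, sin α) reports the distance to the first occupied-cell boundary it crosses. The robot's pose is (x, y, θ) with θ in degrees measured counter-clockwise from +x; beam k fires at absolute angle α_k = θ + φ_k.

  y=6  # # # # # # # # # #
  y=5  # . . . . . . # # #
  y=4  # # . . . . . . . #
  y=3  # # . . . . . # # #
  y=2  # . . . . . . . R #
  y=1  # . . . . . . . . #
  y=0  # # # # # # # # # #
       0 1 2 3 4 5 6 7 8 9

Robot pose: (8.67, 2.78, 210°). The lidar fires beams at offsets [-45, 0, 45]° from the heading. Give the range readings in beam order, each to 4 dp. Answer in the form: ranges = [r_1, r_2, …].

ranges = [0.8500, 3.5600, 1.8428]

beam 1: φ=-45°, α=165°
  cosα=-0.9659 sinα=0.2588 | (8,2) | tMaxX 0.6936 tMaxY 0.8500 | tΔX 1.0353 tΔY 3.8637
    t=0.6936 [x] (7,2)
    t=0.8500 [y] (7,3) — stop
  → r_1 = 0.8500
beam 2: φ=0°, α=210°
  cosα=-0.8660 sinα=-0.5000 | (8,2) | tMaxX 0.7736 tMaxY 1.5600 | tΔX 1.1547 tΔY 2.0000
    t=0.7736 [x] (7,2)
    t=1.5600 [y] (7,1)
    t=1.9283 [x] (6,1)
    t=3.0831 [x] (5,1)
    t=3.5600 [y] (5,0) — stop
  → r_2 = 3.5600
beam 3: φ=45°, α=255°
  cosα=-0.2588 sinα=-0.9659 | (8,2) | tMaxX 2.5887 tMaxY 0.8075 | tΔX 3.8637 tΔY 1.0353
    t=0.8075 [y] (8,1)
    t=1.8428 [y] (8,0) — stop
  → r_3 = 1.8428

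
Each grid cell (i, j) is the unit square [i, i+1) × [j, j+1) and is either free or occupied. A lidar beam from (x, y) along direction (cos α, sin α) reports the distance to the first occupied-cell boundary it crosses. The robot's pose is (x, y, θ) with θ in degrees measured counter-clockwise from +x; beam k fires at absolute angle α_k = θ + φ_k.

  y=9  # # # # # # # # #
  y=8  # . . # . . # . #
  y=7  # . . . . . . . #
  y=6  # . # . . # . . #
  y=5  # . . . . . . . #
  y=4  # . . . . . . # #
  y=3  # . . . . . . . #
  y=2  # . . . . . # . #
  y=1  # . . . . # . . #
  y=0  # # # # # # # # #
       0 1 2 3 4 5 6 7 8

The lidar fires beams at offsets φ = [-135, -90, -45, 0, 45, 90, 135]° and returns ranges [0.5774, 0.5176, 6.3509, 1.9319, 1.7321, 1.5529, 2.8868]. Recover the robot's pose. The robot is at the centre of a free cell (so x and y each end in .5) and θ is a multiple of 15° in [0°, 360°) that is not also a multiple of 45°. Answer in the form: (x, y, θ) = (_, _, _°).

(x, y, θ) = (6.5, 6.5, 285°)

Candidates: 49 free-cell centres × 16 headings = 784 poses. Raycast each; keep the one whose scan matches to 4 dp.
  (1.5, 6.5, 165°): beam 2 = 2.5882 ≠ 0.5176 ✗
  (4.5, 4.5, 195°): beam 1 = 1.7321 ≠ 0.5774 ✗
  (2.5, 8.5, 285°): beam 1 = 1.0000 ≠ 0.5774 ✗
  (2.5, 7.5, 330°): beam 1 = 1.5529 ≠ 0.5774 ✗
  …
  (6.5, 6.5, 285°): r_1=0.5774, r_2=0.5176, r_3=6.3509, r_4=1.9319, r_5=1.7321, r_6=1.5529, r_7=2.8868 — all match ✓
Only this pose fits every beam.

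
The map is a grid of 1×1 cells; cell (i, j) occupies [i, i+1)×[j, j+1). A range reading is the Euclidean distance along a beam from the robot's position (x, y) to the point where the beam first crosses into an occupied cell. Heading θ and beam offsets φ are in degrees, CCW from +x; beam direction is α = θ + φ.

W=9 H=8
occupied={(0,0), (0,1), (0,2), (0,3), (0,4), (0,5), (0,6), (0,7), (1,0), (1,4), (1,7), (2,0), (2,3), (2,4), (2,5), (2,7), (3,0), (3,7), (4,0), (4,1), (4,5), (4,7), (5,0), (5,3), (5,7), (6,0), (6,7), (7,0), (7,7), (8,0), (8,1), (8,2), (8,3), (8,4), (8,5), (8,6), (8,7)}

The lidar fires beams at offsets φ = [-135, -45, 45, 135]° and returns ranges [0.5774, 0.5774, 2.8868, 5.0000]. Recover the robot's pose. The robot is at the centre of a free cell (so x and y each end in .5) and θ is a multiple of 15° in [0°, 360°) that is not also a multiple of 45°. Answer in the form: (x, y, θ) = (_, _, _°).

(x, y, θ) = (5.5, 1.5, 345°)

Enumerate (i+0.5, j+0.5, θ) over the 35 free cells and 16 admissible headings. For each, cast all 4 beams and compare to the given ranges.
  (2.5, 1.5, 300°): beam 1 = 1.5529 ≠ 0.5774 ✗
  (1.5, 5.5, 345°): beam 3 = 0.5774 ≠ 2.8868 ✗
  (6.5, 1.5, 195°): beam 1 = 3.0000 ≠ 0.5774 ✗
  (7.5, 3.5, 240°): beam 1 = 3.6235 ≠ 0.5774 ✗
  …
  (5.5, 1.5, 345°): r_1=0.5774, r_2=0.5774, r_3=2.8868, r_4=5.0000 — all match ✓
Only this pose fits every beam.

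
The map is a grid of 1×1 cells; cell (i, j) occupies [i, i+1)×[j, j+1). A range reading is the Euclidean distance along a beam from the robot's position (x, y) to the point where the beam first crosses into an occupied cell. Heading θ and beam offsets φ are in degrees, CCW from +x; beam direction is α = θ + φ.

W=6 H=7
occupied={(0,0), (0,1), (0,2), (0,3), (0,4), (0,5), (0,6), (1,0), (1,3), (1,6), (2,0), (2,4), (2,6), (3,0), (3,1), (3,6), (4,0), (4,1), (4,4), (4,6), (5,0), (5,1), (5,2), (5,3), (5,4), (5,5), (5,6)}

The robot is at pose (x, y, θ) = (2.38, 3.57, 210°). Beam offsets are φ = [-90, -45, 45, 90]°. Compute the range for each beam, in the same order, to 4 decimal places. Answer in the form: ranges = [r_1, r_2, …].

beam 1: φ=-90°, α=120°
  direction (-0.5000, 0.8660); cell (2,3); t to first gridline: x 0.7600, y 0.4965 (then +2.0000 / +1.1547)
    (2,4) via y @ 0.4965  # hit
  → r_1 = 0.4965
beam 2: φ=-45°, α=165°
  direction (-0.9659, 0.2588); cell (2,3); t to first gridline: x 0.3934, y 1.6614 (then +1.0353 / +3.8637)
    (1,3) via x @ 0.3934  # hit
  → r_2 = 0.3934
beam 3: φ=45°, α=255°
  direction (-0.2588, -0.9659); cell (2,3); t to first gridline: x 1.4682, y 0.5901 (then +3.8637 / +1.0353)
    (2,2) via y @ 0.5901
    (1,2) via x @ 1.4682
    (1,1) via y @ 1.6254
    (1,0) via y @ 2.6607  # hit
  → r_3 = 2.6607
beam 4: φ=90°, α=300°
  direction (0.5000, -0.8660); cell (2,3); t to first gridline: x 1.2400, y 0.6582 (then +2.0000 / +1.1547)
    (2,2) via y @ 0.6582
    (3,2) via x @ 1.2400
    (3,1) via y @ 1.8129  # hit
  → r_4 = 1.8129

ranges = [0.4965, 0.3934, 2.6607, 1.8129]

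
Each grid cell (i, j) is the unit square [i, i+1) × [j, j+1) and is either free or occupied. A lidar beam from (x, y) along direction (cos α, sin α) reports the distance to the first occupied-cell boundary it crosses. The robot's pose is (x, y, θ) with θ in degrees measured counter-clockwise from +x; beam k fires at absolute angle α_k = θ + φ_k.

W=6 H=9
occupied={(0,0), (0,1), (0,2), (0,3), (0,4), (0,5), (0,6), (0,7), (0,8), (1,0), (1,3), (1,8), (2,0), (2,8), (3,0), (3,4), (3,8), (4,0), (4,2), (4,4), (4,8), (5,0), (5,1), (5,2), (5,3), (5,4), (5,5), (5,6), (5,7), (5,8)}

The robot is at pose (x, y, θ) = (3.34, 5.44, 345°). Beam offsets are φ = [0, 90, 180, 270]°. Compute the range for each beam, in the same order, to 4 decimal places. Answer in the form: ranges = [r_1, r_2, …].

beam 1: φ=0°, α=345°
  d=(0.9659,-0.2588)  start (3,5)  tX=0.6833 tY=1.7000  stride 1/|dx|=1.0353 1/|dy|=3.8637
    cross x-line → (4,5), t=0.6833
    cross y-line → (4,4), t=1.7000 (wall)
  → r_1 = 1.7000
beam 2: φ=90°, α=75°
  d=(0.2588,0.9659)  start (3,5)  tX=2.5500 tY=0.5798  stride 1/|dx|=3.8637 1/|dy|=1.0353
    cross y-line → (3,6), t=0.5798
    cross y-line → (3,7), t=1.6150
    cross x-line → (4,7), t=2.5500
    cross y-line → (4,8), t=2.6503 (wall)
  → r_2 = 2.6503
beam 3: φ=180°, α=165°
  d=(-0.9659,0.2588)  start (3,5)  tX=0.3520 tY=2.1637  stride 1/|dx|=1.0353 1/|dy|=3.8637
    cross x-line → (2,5), t=0.3520
    cross x-line → (1,5), t=1.3873
    cross y-line → (1,6), t=2.1637
    cross x-line → (0,6), t=2.4225 (wall)
  → r_3 = 2.4225
beam 4: φ=270°, α=255°
  d=(-0.2588,-0.9659)  start (3,5)  tX=1.3137 tY=0.4555  stride 1/|dx|=3.8637 1/|dy|=1.0353
    cross y-line → (3,4), t=0.4555 (wall)
  → r_4 = 0.4555

ranges = [1.7000, 2.6503, 2.4225, 0.4555]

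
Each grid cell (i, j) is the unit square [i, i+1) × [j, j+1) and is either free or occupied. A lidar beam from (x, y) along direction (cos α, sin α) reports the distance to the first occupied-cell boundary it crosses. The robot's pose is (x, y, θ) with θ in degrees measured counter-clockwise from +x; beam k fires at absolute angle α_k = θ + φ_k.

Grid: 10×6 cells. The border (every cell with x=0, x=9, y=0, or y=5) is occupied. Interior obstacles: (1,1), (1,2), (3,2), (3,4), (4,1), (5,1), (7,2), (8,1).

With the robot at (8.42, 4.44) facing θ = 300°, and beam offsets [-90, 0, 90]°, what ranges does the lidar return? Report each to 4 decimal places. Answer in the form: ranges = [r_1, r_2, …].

beam 1: φ=-90°, α=210°
  dir = (cos 210°, sin 210°) = (-0.8660, -0.5000); from cell (8,4)
  next x-line at t=0.4850, next y-line at t=0.8800; Δt_x=1.1547, Δt_y=2.0000
    x: enter (7,4) at t=0.4850
    y: enter (7,3) at t=0.8800
    x: enter (6,3) at t=1.6397
    x: enter (5,3) at t=2.7944
    y: enter (5,2) at t=2.8800
    x: enter (4,2) at t=3.9491
    y: enter (4,1) at t=4.8800 ← occupied
  → r_1 = 4.8800
beam 2: φ=0°, α=300°
  dir = (cos 300°, sin 300°) = (0.5000, -0.8660); from cell (8,4)
  next x-line at t=1.1600, next y-line at t=0.5081; Δt_x=2.0000, Δt_y=1.1547
    y: enter (8,3) at t=0.5081
    x: enter (9,3) at t=1.1600 ← occupied
  → r_2 = 1.1600
beam 3: φ=90°, α=30°
  dir = (cos 30°, sin 30°) = (0.8660, 0.5000); from cell (8,4)
  next x-line at t=0.6697, next y-line at t=1.1200; Δt_x=1.1547, Δt_y=2.0000
    x: enter (9,4) at t=0.6697 ← occupied
  → r_3 = 0.6697

ranges = [4.8800, 1.1600, 0.6697]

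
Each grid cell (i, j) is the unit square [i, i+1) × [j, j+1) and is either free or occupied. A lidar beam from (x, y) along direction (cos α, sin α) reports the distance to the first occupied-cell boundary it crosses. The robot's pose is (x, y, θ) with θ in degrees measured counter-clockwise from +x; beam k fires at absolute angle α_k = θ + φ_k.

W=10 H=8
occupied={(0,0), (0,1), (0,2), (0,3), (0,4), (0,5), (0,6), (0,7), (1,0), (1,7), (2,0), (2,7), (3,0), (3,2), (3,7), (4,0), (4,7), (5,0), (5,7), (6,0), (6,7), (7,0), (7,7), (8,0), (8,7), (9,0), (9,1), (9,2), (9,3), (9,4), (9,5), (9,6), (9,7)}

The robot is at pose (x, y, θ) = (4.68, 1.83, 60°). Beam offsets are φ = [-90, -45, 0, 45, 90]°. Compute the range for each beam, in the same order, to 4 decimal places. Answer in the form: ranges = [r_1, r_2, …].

ranges = [1.6600, 4.4724, 5.9698, 5.3524, 0.7852]

beam 1: φ=-90°, α=330°
  direction (0.8660, -0.5000); cell (4,1); t to first gridline: x 0.3695, y 1.6600 (then +1.1547 / +2.0000)
    (5,1) via x @ 0.3695
    (6,1) via x @ 1.5242
    (6,0) via y @ 1.6600  # hit
  → r_1 = 1.6600
beam 2: φ=-45°, α=15°
  direction (0.9659, 0.2588); cell (4,1); t to first gridline: x 0.3313, y 0.6568 (then +1.0353 / +3.8637)
    (5,1) via x @ 0.3313
    (5,2) via y @ 0.6568
    (6,2) via x @ 1.3666
    (7,2) via x @ 2.4018
    (8,2) via x @ 3.4371
    (9,2) via x @ 4.4724  # hit
  → r_2 = 4.4724
beam 3: φ=0°, α=60°
  direction (0.5000, 0.8660); cell (4,1); t to first gridline: x 0.6400, y 0.1963 (then +2.0000 / +1.1547)
    (4,2) via y @ 0.1963
    (5,2) via x @ 0.6400
    (5,3) via y @ 1.3510
    (5,4) via y @ 2.5057
    (6,4) via x @ 2.6400
    (6,5) via y @ 3.6604
    (7,5) via x @ 4.6400
    (7,6) via y @ 4.8151
    (7,7) via y @ 5.9698  # hit
  → r_3 = 5.9698
beam 4: φ=45°, α=105°
  direction (-0.2588, 0.9659); cell (4,1); t to first gridline: x 2.6273, y 0.1760 (then +3.8637 / +1.0353)
    (4,2) via y @ 0.1760
    (4,3) via y @ 1.2113
    (4,4) via y @ 2.2465
    (3,4) via x @ 2.6273
    (3,5) via y @ 3.2818
    (3,6) via y @ 4.3171
    (3,7) via y @ 5.3524  # hit
  → r_4 = 5.3524
beam 5: φ=90°, α=150°
  direction (-0.8660, 0.5000); cell (4,1); t to first gridline: x 0.7852, y 0.3400 (then +1.1547 / +2.0000)
    (4,2) via y @ 0.3400
    (3,2) via x @ 0.7852  # hit
  → r_5 = 0.7852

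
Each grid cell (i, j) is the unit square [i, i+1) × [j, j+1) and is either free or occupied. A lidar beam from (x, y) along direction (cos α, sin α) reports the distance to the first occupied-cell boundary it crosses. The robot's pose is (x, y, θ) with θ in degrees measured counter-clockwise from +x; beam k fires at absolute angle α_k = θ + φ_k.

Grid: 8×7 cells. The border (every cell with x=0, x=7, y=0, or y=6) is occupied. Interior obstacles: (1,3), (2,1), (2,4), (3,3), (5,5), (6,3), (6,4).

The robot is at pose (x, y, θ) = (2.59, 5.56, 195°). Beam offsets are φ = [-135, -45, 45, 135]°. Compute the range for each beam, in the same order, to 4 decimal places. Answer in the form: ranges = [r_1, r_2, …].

beam 1: φ=-135°, α=60°
  dir = (cos 60°, sin 60°) = (0.5000, 0.8660); from cell (2,5)
  next x-line at t=0.8200, next y-line at t=0.5081; Δt_x=2.0000, Δt_y=1.1547
    y: enter (2,6) at t=0.5081 ← occupied
  → r_1 = 0.5081
beam 2: φ=-45°, α=150°
  dir = (cos 150°, sin 150°) = (-0.8660, 0.5000); from cell (2,5)
  next x-line at t=0.6813, next y-line at t=0.8800; Δt_x=1.1547, Δt_y=2.0000
    x: enter (1,5) at t=0.6813
    y: enter (1,6) at t=0.8800 ← occupied
  → r_2 = 0.8800
beam 3: φ=45°, α=240°
  dir = (cos 240°, sin 240°) = (-0.5000, -0.8660); from cell (2,5)
  next x-line at t=1.1800, next y-line at t=0.6466; Δt_x=2.0000, Δt_y=1.1547
    y: enter (2,4) at t=0.6466 ← occupied
  → r_3 = 0.6466
beam 4: φ=135°, α=330°
  dir = (cos 330°, sin 330°) = (0.8660, -0.5000); from cell (2,5)
  next x-line at t=0.4734, next y-line at t=1.1200; Δt_x=1.1547, Δt_y=2.0000
    x: enter (3,5) at t=0.4734
    y: enter (3,4) at t=1.1200
    x: enter (4,4) at t=1.6281
    x: enter (5,4) at t=2.7828
    y: enter (5,3) at t=3.1200
    x: enter (6,3) at t=3.9375 ← occupied
  → r_4 = 3.9375

ranges = [0.5081, 0.8800, 0.6466, 3.9375]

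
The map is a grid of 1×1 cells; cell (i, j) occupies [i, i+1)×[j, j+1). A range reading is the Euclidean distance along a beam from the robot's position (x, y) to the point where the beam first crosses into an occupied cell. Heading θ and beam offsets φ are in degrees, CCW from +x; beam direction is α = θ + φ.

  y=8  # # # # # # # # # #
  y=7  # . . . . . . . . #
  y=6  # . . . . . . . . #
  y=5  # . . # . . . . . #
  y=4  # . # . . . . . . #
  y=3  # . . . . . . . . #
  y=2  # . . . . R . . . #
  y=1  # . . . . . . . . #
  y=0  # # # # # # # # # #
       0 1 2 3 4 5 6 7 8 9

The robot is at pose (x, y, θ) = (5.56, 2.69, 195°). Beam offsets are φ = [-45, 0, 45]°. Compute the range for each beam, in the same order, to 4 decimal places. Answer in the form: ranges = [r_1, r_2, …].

beam 1: φ=-45°, α=150°
  direction (-0.8660, 0.5000); cell (5,2); t to first gridline: x 0.6466, y 0.6200 (then +1.1547 / +2.0000)
    (5,3) via y @ 0.6200
    (4,3) via x @ 0.6466
    (3,3) via x @ 1.8013
    (3,4) via y @ 2.6200
    (2,4) via x @ 2.9560  # hit
  → r_1 = 2.9560
beam 2: φ=0°, α=195°
  direction (-0.9659, -0.2588); cell (5,2); t to first gridline: x 0.5798, y 2.6660 (then +1.0353 / +3.8637)
    (4,2) via x @ 0.5798
    (3,2) via x @ 1.6150
    (2,2) via x @ 2.6503
    (2,1) via y @ 2.6660
    (1,1) via x @ 3.6856
    (0,1) via x @ 4.7209  # hit
  → r_2 = 4.7209
beam 3: φ=45°, α=240°
  direction (-0.5000, -0.8660); cell (5,2); t to first gridline: x 1.1200, y 0.7967 (then +2.0000 / +1.1547)
    (5,1) via y @ 0.7967
    (4,1) via x @ 1.1200
    (4,0) via y @ 1.9514  # hit
  → r_3 = 1.9514

ranges = [2.9560, 4.7209, 1.9514]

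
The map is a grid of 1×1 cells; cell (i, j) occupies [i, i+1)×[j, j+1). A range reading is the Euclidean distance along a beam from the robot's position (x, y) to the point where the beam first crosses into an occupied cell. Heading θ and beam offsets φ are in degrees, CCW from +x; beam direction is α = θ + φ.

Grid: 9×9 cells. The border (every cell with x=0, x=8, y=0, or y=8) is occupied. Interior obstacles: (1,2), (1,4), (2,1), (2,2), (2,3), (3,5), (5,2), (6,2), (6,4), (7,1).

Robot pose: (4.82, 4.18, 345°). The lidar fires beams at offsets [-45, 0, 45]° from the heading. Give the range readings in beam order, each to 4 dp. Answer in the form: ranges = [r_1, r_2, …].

ranges = [1.3625, 3.2922, 1.3625]

beam 1: φ=-45°, α=300°
  dir = (cos 300°, sin 300°) = (0.5000, -0.8660); from cell (4,4)
  next x-line at t=0.3600, next y-line at t=0.2078; Δt_x=2.0000, Δt_y=1.1547
    y: enter (4,3) at t=0.2078
    x: enter (5,3) at t=0.3600
    y: enter (5,2) at t=1.3625 ← occupied
  → r_1 = 1.3625
beam 2: φ=0°, α=345°
  dir = (cos 345°, sin 345°) = (0.9659, -0.2588); from cell (4,4)
  next x-line at t=0.1863, next y-line at t=0.6955; Δt_x=1.0353, Δt_y=3.8637
    x: enter (5,4) at t=0.1863
    y: enter (5,3) at t=0.6955
    x: enter (6,3) at t=1.2216
    x: enter (7,3) at t=2.2569
    x: enter (8,3) at t=3.2922 ← occupied
  → r_2 = 3.2922
beam 3: φ=45°, α=30°
  dir = (cos 30°, sin 30°) = (0.8660, 0.5000); from cell (4,4)
  next x-line at t=0.2078, next y-line at t=1.6400; Δt_x=1.1547, Δt_y=2.0000
    x: enter (5,4) at t=0.2078
    x: enter (6,4) at t=1.3625 ← occupied
  → r_3 = 1.3625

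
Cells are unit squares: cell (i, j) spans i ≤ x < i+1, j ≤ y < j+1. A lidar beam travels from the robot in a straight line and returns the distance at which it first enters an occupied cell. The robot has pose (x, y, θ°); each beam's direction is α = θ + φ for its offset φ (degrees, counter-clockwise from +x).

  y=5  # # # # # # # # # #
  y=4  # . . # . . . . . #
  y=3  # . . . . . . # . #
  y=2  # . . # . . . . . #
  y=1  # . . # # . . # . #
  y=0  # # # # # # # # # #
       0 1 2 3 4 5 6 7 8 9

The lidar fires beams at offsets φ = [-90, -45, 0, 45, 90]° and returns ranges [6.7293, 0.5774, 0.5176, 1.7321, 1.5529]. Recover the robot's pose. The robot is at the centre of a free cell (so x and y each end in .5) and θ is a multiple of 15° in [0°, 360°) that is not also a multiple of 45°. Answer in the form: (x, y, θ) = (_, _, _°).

(x, y, θ) = (7.5, 4.5, 285°)

Enumerate (i+0.5, j+0.5, θ) over the 26 free cells and 16 admissible headings. For each, cast all 5 beams and compare to the given ranges.
  (8.5, 2.5, 300°): beam 1 = 1.0000 ≠ 6.7293 ✗
  (4.5, 4.5, 150°): beam 1 = 0.5774 ≠ 6.7293 ✗
  (8.5, 2.5, 285°): beam 1 = 3.6235 ≠ 6.7293 ✗
  …
  (7.5, 4.5, 285°): r_1=6.7293, r_2=0.5774, r_3=0.5176, r_4=1.7321, r_5=1.5529 — all match ✓
Unique over the lattice → pose = (7.5, 4.5, 285°).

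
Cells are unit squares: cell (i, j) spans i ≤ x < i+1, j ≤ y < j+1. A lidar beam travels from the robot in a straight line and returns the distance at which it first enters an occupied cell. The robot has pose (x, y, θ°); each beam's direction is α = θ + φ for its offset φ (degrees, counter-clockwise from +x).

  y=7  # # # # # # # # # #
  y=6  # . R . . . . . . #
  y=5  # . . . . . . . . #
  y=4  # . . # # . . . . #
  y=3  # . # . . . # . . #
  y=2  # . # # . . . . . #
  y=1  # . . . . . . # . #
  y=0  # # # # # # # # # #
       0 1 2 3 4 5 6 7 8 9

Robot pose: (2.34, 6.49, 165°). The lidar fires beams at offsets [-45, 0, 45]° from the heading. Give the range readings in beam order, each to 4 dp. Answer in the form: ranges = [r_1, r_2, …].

ranges = [0.5889, 1.3873, 1.5473]

beam 1: φ=-45°, α=120°
  dir = (cos 120°, sin 120°) = (-0.5000, 0.8660); from cell (2,6)
  next x-line at t=0.6800, next y-line at t=0.5889; Δt_x=2.0000, Δt_y=1.1547
    y: enter (2,7) at t=0.5889 ← occupied
  → r_1 = 0.5889
beam 2: φ=0°, α=165°
  dir = (cos 165°, sin 165°) = (-0.9659, 0.2588); from cell (2,6)
  next x-line at t=0.3520, next y-line at t=1.9705; Δt_x=1.0353, Δt_y=3.8637
    x: enter (1,6) at t=0.3520
    x: enter (0,6) at t=1.3873 ← occupied
  → r_2 = 1.3873
beam 3: φ=45°, α=210°
  dir = (cos 210°, sin 210°) = (-0.8660, -0.5000); from cell (2,6)
  next x-line at t=0.3926, next y-line at t=0.9800; Δt_x=1.1547, Δt_y=2.0000
    x: enter (1,6) at t=0.3926
    y: enter (1,5) at t=0.9800
    x: enter (0,5) at t=1.5473 ← occupied
  → r_3 = 1.5473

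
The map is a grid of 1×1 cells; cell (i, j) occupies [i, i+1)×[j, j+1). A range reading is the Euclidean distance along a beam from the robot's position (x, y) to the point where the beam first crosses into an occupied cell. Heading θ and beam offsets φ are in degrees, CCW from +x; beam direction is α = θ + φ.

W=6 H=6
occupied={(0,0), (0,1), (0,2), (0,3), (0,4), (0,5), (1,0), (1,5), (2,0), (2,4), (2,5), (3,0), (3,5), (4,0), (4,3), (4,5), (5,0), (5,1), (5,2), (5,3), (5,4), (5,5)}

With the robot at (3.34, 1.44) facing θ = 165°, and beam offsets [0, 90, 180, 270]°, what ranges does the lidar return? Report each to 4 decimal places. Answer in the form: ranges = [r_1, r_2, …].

ranges = [2.4225, 0.4555, 1.7000, 2.5500]

beam 1: φ=0°, α=165°
  d=(-0.9659,0.2588)  start (3,1)  tX=0.3520 tY=2.1637  stride 1/|dx|=1.0353 1/|dy|=3.8637
    cross x-line → (2,1), t=0.3520
    cross x-line → (1,1), t=1.3873
    cross y-line → (1,2), t=2.1637
    cross x-line → (0,2), t=2.4225 (wall)
  → r_1 = 2.4225
beam 2: φ=90°, α=255°
  d=(-0.2588,-0.9659)  start (3,1)  tX=1.3137 tY=0.4555  stride 1/|dx|=3.8637 1/|dy|=1.0353
    cross y-line → (3,0), t=0.4555 (wall)
  → r_2 = 0.4555
beam 3: φ=180°, α=345°
  d=(0.9659,-0.2588)  start (3,1)  tX=0.6833 tY=1.7000  stride 1/|dx|=1.0353 1/|dy|=3.8637
    cross x-line → (4,1), t=0.6833
    cross y-line → (4,0), t=1.7000 (wall)
  → r_3 = 1.7000
beam 4: φ=270°, α=75°
  d=(0.2588,0.9659)  start (3,1)  tX=2.5500 tY=0.5798  stride 1/|dx|=3.8637 1/|dy|=1.0353
    cross y-line → (3,2), t=0.5798
    cross y-line → (3,3), t=1.6150
    cross x-line → (4,3), t=2.5500 (wall)
  → r_4 = 2.5500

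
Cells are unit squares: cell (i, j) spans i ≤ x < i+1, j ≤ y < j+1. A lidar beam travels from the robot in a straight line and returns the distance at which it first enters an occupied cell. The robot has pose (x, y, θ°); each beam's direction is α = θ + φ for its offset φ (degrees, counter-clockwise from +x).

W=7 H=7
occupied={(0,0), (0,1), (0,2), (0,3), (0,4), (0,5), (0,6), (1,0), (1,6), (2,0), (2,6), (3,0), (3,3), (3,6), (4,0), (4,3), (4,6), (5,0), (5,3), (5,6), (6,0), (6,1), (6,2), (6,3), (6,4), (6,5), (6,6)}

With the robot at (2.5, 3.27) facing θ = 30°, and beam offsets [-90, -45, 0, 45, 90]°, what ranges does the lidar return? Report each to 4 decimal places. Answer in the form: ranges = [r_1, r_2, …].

beam 1: φ=-90°, α=300°
  d=(0.5000,-0.8660)  start (2,3)  tX=1.0000 tY=0.3118  stride 1/|dx|=2.0000 1/|dy|=1.1547
    cross y-line → (2,2), t=0.3118
    cross x-line → (3,2), t=1.0000
    cross y-line → (3,1), t=1.4665
    cross y-line → (3,0), t=2.6212 (wall)
  → r_1 = 2.6212
beam 2: φ=-45°, α=345°
  d=(0.9659,-0.2588)  start (2,3)  tX=0.5176 tY=1.0432  stride 1/|dx|=1.0353 1/|dy|=3.8637
    cross x-line → (3,3), t=0.5176 (wall)
  → r_2 = 0.5176
beam 3: φ=0°, α=30°
  d=(0.8660,0.5000)  start (2,3)  tX=0.5774 tY=1.4600  stride 1/|dx|=1.1547 1/|dy|=2.0000
    cross x-line → (3,3), t=0.5774 (wall)
  → r_3 = 0.5774
beam 4: φ=45°, α=75°
  d=(0.2588,0.9659)  start (2,3)  tX=1.9319 tY=0.7558  stride 1/|dx|=3.8637 1/|dy|=1.0353
    cross y-line → (2,4), t=0.7558
    cross y-line → (2,5), t=1.7910
    cross x-line → (3,5), t=1.9319
    cross y-line → (3,6), t=2.8263 (wall)
  → r_4 = 2.8263
beam 5: φ=90°, α=120°
  d=(-0.5000,0.8660)  start (2,3)  tX=1.0000 tY=0.8429  stride 1/|dx|=2.0000 1/|dy|=1.1547
    cross y-line → (2,4), t=0.8429
    cross x-line → (1,4), t=1.0000
    cross y-line → (1,5), t=1.9976
    cross x-line → (0,5), t=3.0000 (wall)
  → r_5 = 3.0000

ranges = [2.6212, 0.5176, 0.5774, 2.8263, 3.0000]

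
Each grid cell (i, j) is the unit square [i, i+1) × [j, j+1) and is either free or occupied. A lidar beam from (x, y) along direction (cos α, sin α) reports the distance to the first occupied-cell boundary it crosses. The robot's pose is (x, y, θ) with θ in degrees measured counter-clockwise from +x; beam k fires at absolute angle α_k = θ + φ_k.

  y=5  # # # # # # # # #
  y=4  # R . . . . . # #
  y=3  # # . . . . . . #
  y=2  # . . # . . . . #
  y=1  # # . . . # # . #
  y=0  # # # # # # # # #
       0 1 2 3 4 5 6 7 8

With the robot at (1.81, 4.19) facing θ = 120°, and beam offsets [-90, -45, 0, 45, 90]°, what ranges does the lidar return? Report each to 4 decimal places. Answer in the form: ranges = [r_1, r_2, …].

ranges = [1.6200, 0.8386, 0.9353, 0.8386, 0.3800]

beam 1: φ=-90°, α=30°
  d=(0.8660,0.5000)  start (1,4)  tX=0.2194 tY=1.6200  stride 1/|dx|=1.1547 1/|dy|=2.0000
    cross x-line → (2,4), t=0.2194
    cross x-line → (3,4), t=1.3741
    cross y-line → (3,5), t=1.6200 (wall)
  → r_1 = 1.6200
beam 2: φ=-45°, α=75°
  d=(0.2588,0.9659)  start (1,4)  tX=0.7341 tY=0.8386  stride 1/|dx|=3.8637 1/|dy|=1.0353
    cross x-line → (2,4), t=0.7341
    cross y-line → (2,5), t=0.8386 (wall)
  → r_2 = 0.8386
beam 3: φ=0°, α=120°
  d=(-0.5000,0.8660)  start (1,4)  tX=1.6200 tY=0.9353  stride 1/|dx|=2.0000 1/|dy|=1.1547
    cross y-line → (1,5), t=0.9353 (wall)
  → r_3 = 0.9353
beam 4: φ=45°, α=165°
  d=(-0.9659,0.2588)  start (1,4)  tX=0.8386 tY=3.1296  stride 1/|dx|=1.0353 1/|dy|=3.8637
    cross x-line → (0,4), t=0.8386 (wall)
  → r_4 = 0.8386
beam 5: φ=90°, α=210°
  d=(-0.8660,-0.5000)  start (1,4)  tX=0.9353 tY=0.3800  stride 1/|dx|=1.1547 1/|dy|=2.0000
    cross y-line → (1,3), t=0.3800 (wall)
  → r_5 = 0.3800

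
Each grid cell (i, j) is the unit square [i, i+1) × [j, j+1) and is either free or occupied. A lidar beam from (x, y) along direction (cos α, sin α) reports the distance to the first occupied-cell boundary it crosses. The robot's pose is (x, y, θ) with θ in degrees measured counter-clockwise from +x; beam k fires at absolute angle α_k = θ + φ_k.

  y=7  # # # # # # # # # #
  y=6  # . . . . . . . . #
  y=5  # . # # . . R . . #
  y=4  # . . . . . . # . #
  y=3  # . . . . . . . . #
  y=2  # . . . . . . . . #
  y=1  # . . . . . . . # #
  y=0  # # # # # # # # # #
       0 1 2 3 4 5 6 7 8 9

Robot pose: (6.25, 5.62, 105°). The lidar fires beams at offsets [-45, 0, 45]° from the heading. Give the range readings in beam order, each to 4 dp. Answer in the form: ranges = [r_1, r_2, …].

ranges = [1.5935, 1.4287, 2.7600]

beam 1: φ=-45°, α=60°
  dir = (cos 60°, sin 60°) = (0.5000, 0.8660); from cell (6,5)
  next x-line at t=1.5000, next y-line at t=0.4388; Δt_x=2.0000, Δt_y=1.1547
    y: enter (6,6) at t=0.4388
    x: enter (7,6) at t=1.5000
    y: enter (7,7) at t=1.5935 ← occupied
  → r_1 = 1.5935
beam 2: φ=0°, α=105°
  dir = (cos 105°, sin 105°) = (-0.2588, 0.9659); from cell (6,5)
  next x-line at t=0.9659, next y-line at t=0.3934; Δt_x=3.8637, Δt_y=1.0353
    y: enter (6,6) at t=0.3934
    x: enter (5,6) at t=0.9659
    y: enter (5,7) at t=1.4287 ← occupied
  → r_2 = 1.4287
beam 3: φ=45°, α=150°
  dir = (cos 150°, sin 150°) = (-0.8660, 0.5000); from cell (6,5)
  next x-line at t=0.2887, next y-line at t=0.7600; Δt_x=1.1547, Δt_y=2.0000
    x: enter (5,5) at t=0.2887
    y: enter (5,6) at t=0.7600
    x: enter (4,6) at t=1.4434
    x: enter (3,6) at t=2.5981
    y: enter (3,7) at t=2.7600 ← occupied
  → r_3 = 2.7600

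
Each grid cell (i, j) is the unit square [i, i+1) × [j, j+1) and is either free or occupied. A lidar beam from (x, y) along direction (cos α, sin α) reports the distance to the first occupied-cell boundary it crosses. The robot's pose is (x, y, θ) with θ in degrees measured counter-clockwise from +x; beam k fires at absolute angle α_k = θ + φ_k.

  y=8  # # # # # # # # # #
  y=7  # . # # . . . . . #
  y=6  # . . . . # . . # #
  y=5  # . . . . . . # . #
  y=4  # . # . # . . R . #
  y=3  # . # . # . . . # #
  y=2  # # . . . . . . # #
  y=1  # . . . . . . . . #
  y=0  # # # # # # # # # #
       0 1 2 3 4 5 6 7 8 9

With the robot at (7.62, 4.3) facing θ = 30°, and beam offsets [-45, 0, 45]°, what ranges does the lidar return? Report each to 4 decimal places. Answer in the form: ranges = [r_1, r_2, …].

beam 1: φ=-45°, α=345°
  direction (0.9659, -0.2588); cell (7,4); t to first gridline: x 0.3934, y 1.1591 (then +1.0353 / +3.8637)
    (8,4) via x @ 0.3934
    (8,3) via y @ 1.1591  # hit
  → r_1 = 1.1591
beam 2: φ=0°, α=30°
  direction (0.8660, 0.5000); cell (7,4); t to first gridline: x 0.4388, y 1.4000 (then +1.1547 / +2.0000)
    (8,4) via x @ 0.4388
    (8,5) via y @ 1.4000
    (9,5) via x @ 1.5935  # hit
  → r_2 = 1.5935
beam 3: φ=45°, α=75°
  direction (0.2588, 0.9659); cell (7,4); t to first gridline: x 1.4682, y 0.7247 (then +3.8637 / +1.0353)
    (7,5) via y @ 0.7247  # hit
  → r_3 = 0.7247

ranges = [1.1591, 1.5935, 0.7247]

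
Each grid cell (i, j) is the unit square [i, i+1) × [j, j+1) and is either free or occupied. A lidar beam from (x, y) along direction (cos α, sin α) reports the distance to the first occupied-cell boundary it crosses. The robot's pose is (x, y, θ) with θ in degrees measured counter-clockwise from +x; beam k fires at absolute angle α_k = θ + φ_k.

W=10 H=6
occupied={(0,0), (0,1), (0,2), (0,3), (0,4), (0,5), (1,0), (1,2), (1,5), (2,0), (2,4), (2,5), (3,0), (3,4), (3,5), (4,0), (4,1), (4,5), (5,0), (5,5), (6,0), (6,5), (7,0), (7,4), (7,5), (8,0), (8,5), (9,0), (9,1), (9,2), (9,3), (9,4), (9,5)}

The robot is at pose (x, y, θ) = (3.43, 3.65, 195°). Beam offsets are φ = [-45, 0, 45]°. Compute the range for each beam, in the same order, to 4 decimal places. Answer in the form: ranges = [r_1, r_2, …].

beam 1: φ=-45°, α=150°
  cosα=-0.8660 sinα=0.5000 | (3,3) | tMaxX 0.4965 tMaxY 0.7000 | tΔX 1.1547 tΔY 2.0000
    t=0.4965 [x] (2,3)
    t=0.7000 [y] (2,4) — stop
  → r_1 = 0.7000
beam 2: φ=0°, α=195°
  cosα=-0.9659 sinα=-0.2588 | (3,3) | tMaxX 0.4452 tMaxY 2.5114 | tΔX 1.0353 tΔY 3.8637
    t=0.4452 [x] (2,3)
    t=1.4804 [x] (1,3)
    t=2.5114 [y] (1,2) — stop
  → r_2 = 2.5114
beam 3: φ=45°, α=240°
  cosα=-0.5000 sinα=-0.8660 | (3,3) | tMaxX 0.8600 tMaxY 0.7506 | tΔX 2.0000 tΔY 1.1547
    t=0.7506 [y] (3,2)
    t=0.8600 [x] (2,2)
    t=1.9053 [y] (2,1)
    t=2.8600 [x] (1,1)
    t=3.0600 [y] (1,0) — stop
  → r_3 = 3.0600

ranges = [0.7000, 2.5114, 3.0600]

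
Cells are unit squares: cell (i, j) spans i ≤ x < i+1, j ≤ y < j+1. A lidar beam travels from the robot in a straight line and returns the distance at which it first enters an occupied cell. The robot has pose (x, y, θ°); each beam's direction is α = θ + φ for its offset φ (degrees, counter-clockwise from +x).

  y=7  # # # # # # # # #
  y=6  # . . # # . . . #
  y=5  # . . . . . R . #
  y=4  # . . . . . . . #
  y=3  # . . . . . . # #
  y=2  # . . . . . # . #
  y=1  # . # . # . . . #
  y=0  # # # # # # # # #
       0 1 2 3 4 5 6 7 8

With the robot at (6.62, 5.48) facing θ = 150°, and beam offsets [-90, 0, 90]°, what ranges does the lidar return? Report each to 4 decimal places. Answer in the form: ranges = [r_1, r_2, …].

ranges = [1.7551, 1.8706, 4.0184]

beam 1: φ=-90°, α=60°
  dir = (cos 60°, sin 60°) = (0.5000, 0.8660); from cell (6,5)
  next x-line at t=0.7600, next y-line at t=0.6004; Δt_x=2.0000, Δt_y=1.1547
    y: enter (6,6) at t=0.6004
    x: enter (7,6) at t=0.7600
    y: enter (7,7) at t=1.7551 ← occupied
  → r_1 = 1.7551
beam 2: φ=0°, α=150°
  dir = (cos 150°, sin 150°) = (-0.8660, 0.5000); from cell (6,5)
  next x-line at t=0.7159, next y-line at t=1.0400; Δt_x=1.1547, Δt_y=2.0000
    x: enter (5,5) at t=0.7159
    y: enter (5,6) at t=1.0400
    x: enter (4,6) at t=1.8706 ← occupied
  → r_2 = 1.8706
beam 3: φ=90°, α=240°
  dir = (cos 240°, sin 240°) = (-0.5000, -0.8660); from cell (6,5)
  next x-line at t=1.2400, next y-line at t=0.5543; Δt_x=2.0000, Δt_y=1.1547
    y: enter (6,4) at t=0.5543
    x: enter (5,4) at t=1.2400
    y: enter (5,3) at t=1.7090
    y: enter (5,2) at t=2.8637
    x: enter (4,2) at t=3.2400
    y: enter (4,1) at t=4.0184 ← occupied
  → r_3 = 4.0184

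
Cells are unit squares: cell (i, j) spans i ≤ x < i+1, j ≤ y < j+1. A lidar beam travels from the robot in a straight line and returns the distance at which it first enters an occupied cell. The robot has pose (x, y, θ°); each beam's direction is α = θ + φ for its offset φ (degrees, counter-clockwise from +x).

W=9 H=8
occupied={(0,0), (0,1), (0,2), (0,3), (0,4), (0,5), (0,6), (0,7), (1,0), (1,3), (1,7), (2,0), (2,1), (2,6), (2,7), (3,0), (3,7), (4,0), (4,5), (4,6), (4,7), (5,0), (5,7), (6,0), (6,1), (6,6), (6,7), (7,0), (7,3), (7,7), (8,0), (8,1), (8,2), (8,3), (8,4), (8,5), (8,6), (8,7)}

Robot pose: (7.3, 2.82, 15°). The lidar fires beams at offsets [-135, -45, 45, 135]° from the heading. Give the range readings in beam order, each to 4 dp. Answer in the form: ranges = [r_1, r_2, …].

beam 1: φ=-135°, α=240°
  cosα=-0.5000 sinα=-0.8660 | (7,2) | tMaxX 0.6000 tMaxY 0.9469 | tΔX 2.0000 tΔY 1.1547
    t=0.6000 [x] (6,2)
    t=0.9469 [y] (6,1) — stop
  → r_1 = 0.9469
beam 2: φ=-45°, α=330°
  cosα=0.8660 sinα=-0.5000 | (7,2) | tMaxX 0.8083 tMaxY 1.6400 | tΔX 1.1547 tΔY 2.0000
    t=0.8083 [x] (8,2) — stop
  → r_2 = 0.8083
beam 3: φ=45°, α=60°
  cosα=0.5000 sinα=0.8660 | (7,2) | tMaxX 1.4000 tMaxY 0.2078 | tΔX 2.0000 tΔY 1.1547
    t=0.2078 [y] (7,3) — stop
  → r_3 = 0.2078
beam 4: φ=135°, α=150°
  cosα=-0.8660 sinα=0.5000 | (7,2) | tMaxX 0.3464 tMaxY 0.3600 | tΔX 1.1547 tΔY 2.0000
    t=0.3464 [x] (6,2)
    t=0.3600 [y] (6,3)
    t=1.5011 [x] (5,3)
    t=2.3600 [y] (5,4)
    t=2.6558 [x] (4,4)
    t=3.8105 [x] (3,4)
    t=4.3600 [y] (3,5)
    t=4.9652 [x] (2,5)
    t=6.1199 [x] (1,5)
    t=6.3600 [y] (1,6)
    t=7.2746 [x] (0,6) — stop
  → r_4 = 7.2746

ranges = [0.9469, 0.8083, 0.2078, 7.2746]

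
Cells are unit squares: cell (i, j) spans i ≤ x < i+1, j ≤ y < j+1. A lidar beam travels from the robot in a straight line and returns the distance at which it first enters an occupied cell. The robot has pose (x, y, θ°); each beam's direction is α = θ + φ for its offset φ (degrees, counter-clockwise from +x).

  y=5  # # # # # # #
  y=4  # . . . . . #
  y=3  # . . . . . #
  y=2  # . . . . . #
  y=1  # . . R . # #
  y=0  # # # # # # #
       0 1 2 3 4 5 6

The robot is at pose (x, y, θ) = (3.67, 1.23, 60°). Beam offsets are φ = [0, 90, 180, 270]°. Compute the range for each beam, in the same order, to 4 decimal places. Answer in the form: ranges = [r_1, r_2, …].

beam 1: φ=0°, α=60°
  dir = (cos 60°, sin 60°) = (0.5000, 0.8660); from cell (3,1)
  next x-line at t=0.6600, next y-line at t=0.8891; Δt_x=2.0000, Δt_y=1.1547
    x: enter (4,1) at t=0.6600
    y: enter (4,2) at t=0.8891
    y: enter (4,3) at t=2.0438
    x: enter (5,3) at t=2.6600
    y: enter (5,4) at t=3.1985
    y: enter (5,5) at t=4.3532 ← occupied
  → r_1 = 4.3532
beam 2: φ=90°, α=150°
  dir = (cos 150°, sin 150°) = (-0.8660, 0.5000); from cell (3,1)
  next x-line at t=0.7736, next y-line at t=1.5400; Δt_x=1.1547, Δt_y=2.0000
    x: enter (2,1) at t=0.7736
    y: enter (2,2) at t=1.5400
    x: enter (1,2) at t=1.9283
    x: enter (0,2) at t=3.0831 ← occupied
  → r_2 = 3.0831
beam 3: φ=180°, α=240°
  dir = (cos 240°, sin 240°) = (-0.5000, -0.8660); from cell (3,1)
  next x-line at t=1.3400, next y-line at t=0.2656; Δt_x=2.0000, Δt_y=1.1547
    y: enter (3,0) at t=0.2656 ← occupied
  → r_3 = 0.2656
beam 4: φ=270°, α=330°
  dir = (cos 330°, sin 330°) = (0.8660, -0.5000); from cell (3,1)
  next x-line at t=0.3811, next y-line at t=0.4600; Δt_x=1.1547, Δt_y=2.0000
    x: enter (4,1) at t=0.3811
    y: enter (4,0) at t=0.4600 ← occupied
  → r_4 = 0.4600

ranges = [4.3532, 3.0831, 0.2656, 0.4600]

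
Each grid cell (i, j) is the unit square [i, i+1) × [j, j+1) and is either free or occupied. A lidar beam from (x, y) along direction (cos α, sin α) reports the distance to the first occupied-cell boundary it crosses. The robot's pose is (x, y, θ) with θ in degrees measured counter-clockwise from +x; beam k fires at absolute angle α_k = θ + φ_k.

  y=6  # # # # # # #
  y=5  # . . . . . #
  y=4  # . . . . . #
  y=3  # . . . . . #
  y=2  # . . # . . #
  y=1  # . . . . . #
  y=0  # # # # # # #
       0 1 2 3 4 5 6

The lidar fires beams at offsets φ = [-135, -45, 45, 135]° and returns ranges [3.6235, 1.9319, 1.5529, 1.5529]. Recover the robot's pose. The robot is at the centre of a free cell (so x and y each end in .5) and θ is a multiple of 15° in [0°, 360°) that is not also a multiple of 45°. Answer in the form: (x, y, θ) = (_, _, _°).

(x, y, θ) = (4.5, 4.5, 300°)

Candidates: 24 free-cell centres × 16 headings = 384 poses. Raycast each; keep the one whose scan matches to 4 dp.
  (3.5, 5.5, 75°): beam 1 = 5.0000 ≠ 3.6235 ✗
  (1.5, 2.5, 105°): beam 1 = 3.0000 ≠ 3.6235 ✗
  (2.5, 3.5, 195°): beam 1 = 2.8868 ≠ 3.6235 ✗
  …
  (4.5, 4.5, 300°): r_1=3.6235, r_2=1.9319, r_3=1.5529, r_4=1.5529 — all match ✓
Unique over the lattice → pose = (4.5, 4.5, 300°).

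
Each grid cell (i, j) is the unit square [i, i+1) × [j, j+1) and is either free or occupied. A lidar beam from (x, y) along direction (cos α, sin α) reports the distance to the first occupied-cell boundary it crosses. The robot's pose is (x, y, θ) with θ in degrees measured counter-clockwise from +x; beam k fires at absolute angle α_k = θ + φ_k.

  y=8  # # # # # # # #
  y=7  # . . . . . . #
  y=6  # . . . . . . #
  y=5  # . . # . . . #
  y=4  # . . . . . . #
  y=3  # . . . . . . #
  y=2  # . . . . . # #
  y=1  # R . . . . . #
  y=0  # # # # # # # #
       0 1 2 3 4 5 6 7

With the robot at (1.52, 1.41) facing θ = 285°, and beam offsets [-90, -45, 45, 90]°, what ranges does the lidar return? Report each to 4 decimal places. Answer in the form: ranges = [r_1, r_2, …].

beam 1: φ=-90°, α=195°
  dir = (cos 195°, sin 195°) = (-0.9659, -0.2588); from cell (1,1)
  next x-line at t=0.5383, next y-line at t=1.5841; Δt_x=1.0353, Δt_y=3.8637
    x: enter (0,1) at t=0.5383 ← occupied
  → r_1 = 0.5383
beam 2: φ=-45°, α=240°
  dir = (cos 240°, sin 240°) = (-0.5000, -0.8660); from cell (1,1)
  next x-line at t=1.0400, next y-line at t=0.4734; Δt_x=2.0000, Δt_y=1.1547
    y: enter (1,0) at t=0.4734 ← occupied
  → r_2 = 0.4734
beam 3: φ=45°, α=330°
  dir = (cos 330°, sin 330°) = (0.8660, -0.5000); from cell (1,1)
  next x-line at t=0.5543, next y-line at t=0.8200; Δt_x=1.1547, Δt_y=2.0000
    x: enter (2,1) at t=0.5543
    y: enter (2,0) at t=0.8200 ← occupied
  → r_3 = 0.8200
beam 4: φ=90°, α=15°
  dir = (cos 15°, sin 15°) = (0.9659, 0.2588); from cell (1,1)
  next x-line at t=0.4969, next y-line at t=2.2796; Δt_x=1.0353, Δt_y=3.8637
    x: enter (2,1) at t=0.4969
    x: enter (3,1) at t=1.5322
    y: enter (3,2) at t=2.2796
    x: enter (4,2) at t=2.5675
    x: enter (5,2) at t=3.6028
    x: enter (6,2) at t=4.6380 ← occupied
  → r_4 = 4.6380

ranges = [0.5383, 0.4734, 0.8200, 4.6380]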